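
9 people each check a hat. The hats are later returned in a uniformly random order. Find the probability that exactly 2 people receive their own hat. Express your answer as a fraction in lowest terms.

Choose which 2 of the 9 are fixed: C(9,2) = 36 ways.
The remaining 7 must have no fixed point: D(7) = 1854.
P = 36·1854/362880 = 103/560.

103/560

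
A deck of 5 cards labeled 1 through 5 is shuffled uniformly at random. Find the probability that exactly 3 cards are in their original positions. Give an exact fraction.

1/12

Choose which 3 of the 5 are fixed: C(5,3) = 10 ways.
The remaining 2 must have no fixed point: D(2) = 1.
P = 10·1/120 = 1/12.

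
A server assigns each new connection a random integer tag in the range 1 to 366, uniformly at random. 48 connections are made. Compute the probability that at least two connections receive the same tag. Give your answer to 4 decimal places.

0.9602

It's easier to compute the probability that all 48 are distinct.
P(all distinct) = 366/366 · 365/366 · ··· · 319/366 ≈ 0.0398.
So the probability of at least one match is 1 − 0.0398 = 0.9602.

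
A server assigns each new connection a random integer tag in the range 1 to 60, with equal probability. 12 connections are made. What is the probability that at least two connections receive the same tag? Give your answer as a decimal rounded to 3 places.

0.692

It's easier to compute the probability that all 12 are distinct.
P(all distinct) = 60/60 · 59/60 · ··· · 49/60 ≈ 0.308.
So the probability of at least one match is 1 − 0.308 = 0.692.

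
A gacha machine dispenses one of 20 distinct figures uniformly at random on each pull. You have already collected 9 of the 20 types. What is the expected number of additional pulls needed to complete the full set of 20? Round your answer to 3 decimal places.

Starting from 9 distinct types, each trial gives a new one with probability (20−i)/20 when i types are held, so the wait for the next new type is 20/(20−i).
E = 20/11 + 20/10 + 20/9 + 20/8 + 20/7 + 20/6 + 20/5 + 20/4 + 20/3 + 20/2 + 20/1 = 83711/1386 ≈ 60.398.

60.398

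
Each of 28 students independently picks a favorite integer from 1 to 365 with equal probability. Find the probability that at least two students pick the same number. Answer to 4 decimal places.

0.6545

It's easier to compute the probability that all 28 are distinct.
P(all distinct) = 365/365 · 364/365 · ··· · 338/365 ≈ 0.3455.
So the probability of at least one match is 1 − 0.3455 = 0.6545.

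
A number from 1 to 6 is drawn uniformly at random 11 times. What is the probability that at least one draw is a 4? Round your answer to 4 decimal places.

P(no draw is a 4) = (5/6)^11 ≈ 0.1346.
P(at least one) = 1 − 0.1346 = 0.8654.

0.8654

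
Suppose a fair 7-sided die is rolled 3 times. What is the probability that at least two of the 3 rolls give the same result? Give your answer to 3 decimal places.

0.388

P(all 3 different) = 7/7 · 6/7 · ··· · 5/7 ≈ 0.612.
P(at least two equal) = 1 − 0.612 = 0.388.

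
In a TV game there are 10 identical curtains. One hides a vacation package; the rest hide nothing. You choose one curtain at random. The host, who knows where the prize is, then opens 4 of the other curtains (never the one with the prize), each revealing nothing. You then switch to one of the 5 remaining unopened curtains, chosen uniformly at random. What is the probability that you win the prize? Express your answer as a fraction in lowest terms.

9/50

Your original curtain holds the prize with probability 1/10, so the other 9 collectively hold it with probability 9/10.
The host can always find 4 empty curtains to open, so the reveals don't change that 9/10; it is now spread over the 5 remaining unopened curtains.
P(win by switching) = (9/10) · (1/5) = 9/50.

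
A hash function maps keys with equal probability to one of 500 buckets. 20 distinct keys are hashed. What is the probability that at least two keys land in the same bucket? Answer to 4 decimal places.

It's easier to compute the probability that all 20 are distinct.
P(all distinct) = 500/500 · 499/500 · ··· · 481/500 ≈ 0.6804.
So the probability of at least one match is 1 − 0.6804 = 0.3196.

0.3196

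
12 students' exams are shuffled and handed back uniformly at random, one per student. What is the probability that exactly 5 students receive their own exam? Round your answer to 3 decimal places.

Choose which 5 of the 12 are fixed: C(12,5) = 792 ways.
The remaining 7 must have no fixed point: D(7) = 1854.
P = 792·1854/479001600 = 103/33600 ≈ 0.003.

0.003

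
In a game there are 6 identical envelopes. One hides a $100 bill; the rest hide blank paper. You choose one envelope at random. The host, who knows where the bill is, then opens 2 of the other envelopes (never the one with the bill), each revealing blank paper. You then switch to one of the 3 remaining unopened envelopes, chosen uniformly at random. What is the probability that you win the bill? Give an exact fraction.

Your original envelope holds the bill with probability 1/6, so the other 5 collectively hold it with probability 5/6.
The host can always find 2 empty envelopes to open, so the reveals don't change that 5/6; it is now spread over the 3 remaining unopened envelopes.
P(win by switching) = (5/6) · (1/3) = 5/18.

5/18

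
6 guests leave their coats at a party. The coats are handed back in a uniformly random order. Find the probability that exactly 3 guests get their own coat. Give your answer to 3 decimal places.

0.056

Choose which 3 of the 6 are fixed: C(6,3) = 20 ways.
The remaining 3 must have no fixed point: D(3) = 2.
P = 20·2/720 = 1/18 ≈ 0.056.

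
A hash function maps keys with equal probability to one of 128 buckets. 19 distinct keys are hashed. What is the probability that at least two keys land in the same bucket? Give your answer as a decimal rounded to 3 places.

It's easier to compute the probability that all 19 are distinct.
P(all distinct) = 128/128 · 127/128 · ··· · 110/128 ≈ 0.245.
So the probability of at least one match is 1 − 0.245 = 0.755.

0.755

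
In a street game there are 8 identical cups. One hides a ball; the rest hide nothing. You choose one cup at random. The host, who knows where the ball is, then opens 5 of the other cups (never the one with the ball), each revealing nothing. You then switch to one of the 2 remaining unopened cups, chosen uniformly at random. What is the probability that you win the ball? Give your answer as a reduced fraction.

7/16

Your original cup holds the ball with probability 1/8, so the other 7 collectively hold it with probability 7/8.
The host can always find 5 empty cups to open, so the reveals don't change that 7/8; it is now spread over the 2 remaining unopened cups.
P(win by switching) = (7/8) · (1/2) = 7/16.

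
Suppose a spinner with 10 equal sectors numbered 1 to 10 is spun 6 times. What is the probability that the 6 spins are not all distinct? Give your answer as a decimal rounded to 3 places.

0.849

P(all 6 different) = 10/10 · 9/10 · ··· · 5/10 ≈ 0.151.
P(at least two equal) = 1 − 0.151 = 0.849.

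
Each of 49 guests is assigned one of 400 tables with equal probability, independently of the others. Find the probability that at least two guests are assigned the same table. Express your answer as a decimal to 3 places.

It's easier to compute the probability that all 49 are distinct.
P(all distinct) = 400/400 · 399/400 · ··· · 352/400 ≈ 0.047.
So the probability of at least one match is 1 − 0.047 = 0.953.

0.953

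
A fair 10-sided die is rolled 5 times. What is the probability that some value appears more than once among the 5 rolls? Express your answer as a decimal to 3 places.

P(all 5 different) = 10/10 · 9/10 · ··· · 6/10 ≈ 0.302.
P(at least two equal) = 1 − 0.302 = 0.698.

0.698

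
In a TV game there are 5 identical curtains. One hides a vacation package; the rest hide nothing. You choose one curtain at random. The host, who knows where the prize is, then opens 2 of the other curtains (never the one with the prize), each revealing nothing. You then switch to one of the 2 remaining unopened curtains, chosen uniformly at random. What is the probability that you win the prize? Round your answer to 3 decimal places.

Your original curtain holds the prize with probability 1/5, so the other 4 collectively hold it with probability 4/5.
The host can always find 2 empty curtains to open, so the reveals don't change that 4/5; it is now spread over the 2 remaining unopened curtains.
P(win by switching) = (4/5) · (1/2) = 2/5 ≈ 0.400.

0.400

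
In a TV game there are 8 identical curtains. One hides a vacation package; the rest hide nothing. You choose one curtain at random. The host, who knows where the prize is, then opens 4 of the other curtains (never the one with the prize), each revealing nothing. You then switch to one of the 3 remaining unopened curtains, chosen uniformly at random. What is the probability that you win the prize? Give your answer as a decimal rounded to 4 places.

Your original curtain holds the prize with probability 1/8, so the other 7 collectively hold it with probability 7/8.
The host can always find 4 empty curtains to open, so the reveals don't change that 7/8; it is now spread over the 3 remaining unopened curtains.
P(win by switching) = (7/8) · (1/3) = 7/24 ≈ 0.2917.

0.2917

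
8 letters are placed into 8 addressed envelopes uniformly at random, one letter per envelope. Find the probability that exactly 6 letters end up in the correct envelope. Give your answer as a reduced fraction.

Choose which 6 of the 8 are fixed: C(8,6) = 28 ways.
The remaining 2 must have no fixed point: D(2) = 1.
P = 28·1/40320 = 1/1440.

1/1440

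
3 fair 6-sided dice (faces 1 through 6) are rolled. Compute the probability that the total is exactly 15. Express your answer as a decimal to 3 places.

There are 6^3 = 216 equally likely outcomes.
The number of ordered 3-tuples from {1,…,6} summing to 15 is 10.
P(sum = 15) = 10/216 = 5/108 ≈ 0.046.

0.046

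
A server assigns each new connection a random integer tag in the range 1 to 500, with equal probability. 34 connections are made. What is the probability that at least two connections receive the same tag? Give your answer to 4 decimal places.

0.6827

It's easier to compute the probability that all 34 are distinct.
P(all distinct) = 500/500 · 499/500 · ··· · 467/500 ≈ 0.3173.
So the probability of at least one match is 1 − 0.3173 = 0.6827.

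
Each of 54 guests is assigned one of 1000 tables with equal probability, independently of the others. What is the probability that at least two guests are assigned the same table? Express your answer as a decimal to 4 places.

It's easier to compute the probability that all 54 are distinct.
P(all distinct) = 1000/1000 · 999/1000 · ··· · 947/1000 ≈ 0.2329.
So the probability of at least one match is 1 − 0.2329 = 0.7671.

0.7671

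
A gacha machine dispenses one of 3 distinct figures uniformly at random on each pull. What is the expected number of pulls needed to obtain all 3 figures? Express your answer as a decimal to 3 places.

After i distinct types are collected, each trial gives a new one with probability (3−i)/3, so the expected wait for the next new type is 3/(3−i).
E = 3/3 + 3/2 + 3/1 = 11/2 ≈ 5.500.

5.500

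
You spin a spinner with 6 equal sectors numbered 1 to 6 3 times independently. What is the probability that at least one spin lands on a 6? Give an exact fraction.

91/216

P(no spin lands on a 6) = (5/6)^3 = 125/216.
P(at least one) = 1 − 125/216 = 91/216.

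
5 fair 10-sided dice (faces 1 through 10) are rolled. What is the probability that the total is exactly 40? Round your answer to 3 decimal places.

0.010

There are 10^5 = 100000 equally likely outcomes.
The number of ordered 5-tuples from {1,…,10} summing to 40 is 996.
P(sum = 40) = 996/100000 = 249/25000 ≈ 0.010.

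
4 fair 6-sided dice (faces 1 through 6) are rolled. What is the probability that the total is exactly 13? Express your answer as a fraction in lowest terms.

There are 6^4 = 1296 equally likely outcomes.
The number of ordered 4-tuples from {1,…,6} summing to 13 is 140.
P(sum = 13) = 140/1296 = 35/324.

35/324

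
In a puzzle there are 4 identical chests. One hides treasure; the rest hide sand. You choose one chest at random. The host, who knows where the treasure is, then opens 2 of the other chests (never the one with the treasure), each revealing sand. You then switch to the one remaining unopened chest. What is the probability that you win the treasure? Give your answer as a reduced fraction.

3/4

Your original chest holds the treasure with probability 1/4, so the other 3 collectively hold it with probability 3/4.
The host can always find 2 empty chests to open, so the reveals don't change that 3/4; it is now spread over the 1 remaining unopened chest.
P(win by switching) = (3/4) · (1/1) = 3/4.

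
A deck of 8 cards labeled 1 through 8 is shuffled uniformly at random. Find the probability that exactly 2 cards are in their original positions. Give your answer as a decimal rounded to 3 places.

Choose which 2 of the 8 are fixed: C(8,2) = 28 ways.
The remaining 6 must have no fixed point: D(6) = 265.
P = 28·265/40320 = 53/288 ≈ 0.184.

0.184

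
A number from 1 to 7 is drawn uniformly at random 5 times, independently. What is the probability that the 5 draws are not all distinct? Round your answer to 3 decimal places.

P(all 5 different) = 7/7 · 6/7 · ··· · 3/7 ≈ 0.150.
P(at least two equal) = 1 − 0.150 = 0.850.

0.850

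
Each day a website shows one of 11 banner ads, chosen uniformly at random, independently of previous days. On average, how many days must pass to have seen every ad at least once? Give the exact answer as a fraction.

83711/2520

After i distinct types are collected, each trial gives a new one with probability (11−i)/11, so the expected wait for the next new type is 11/(11−i).
E = 11/11 + 11/10 + 11/9 + 11/8 + 11/7 + 11/6 + 11/5 + 11/4 + 11/3 + 11/2 + 11/1 = 83711/2520.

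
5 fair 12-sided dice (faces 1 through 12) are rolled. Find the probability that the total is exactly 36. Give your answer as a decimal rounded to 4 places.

0.0458

There are 12^5 = 248832 equally likely outcomes.
The number of ordered 5-tuples from {1,…,12} summing to 36 is 11385.
P(sum = 36) = 11385/248832 = 1265/27648 ≈ 0.0458.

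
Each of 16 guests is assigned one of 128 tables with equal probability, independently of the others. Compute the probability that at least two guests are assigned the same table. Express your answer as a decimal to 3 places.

0.624

It's easier to compute the probability that all 16 are distinct.
P(all distinct) = 128/128 · 127/128 · ··· · 113/128 ≈ 0.376.
So the probability of at least one match is 1 − 0.376 = 0.624.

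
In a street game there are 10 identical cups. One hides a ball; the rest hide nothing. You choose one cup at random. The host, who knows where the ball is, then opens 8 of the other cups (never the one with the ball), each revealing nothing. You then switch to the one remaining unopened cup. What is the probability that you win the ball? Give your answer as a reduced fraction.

Your original cup holds the ball with probability 1/10, so the other 9 collectively hold it with probability 9/10.
The host can always find 8 empty cups to open, so the reveals don't change that 9/10; it is now spread over the 1 remaining unopened cup.
P(win by switching) = (9/10) · (1/1) = 9/10.

9/10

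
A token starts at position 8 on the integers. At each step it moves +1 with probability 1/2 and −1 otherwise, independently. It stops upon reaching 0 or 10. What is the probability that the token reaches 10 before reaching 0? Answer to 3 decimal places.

With a fair step, P(i) = ½P(i−1) + ½P(i+1) with P(0)=0, P(10)=1 has the linear solution P(i) = i/10.
P(8) = 8/10 = 4/5 ≈ 0.800.

0.800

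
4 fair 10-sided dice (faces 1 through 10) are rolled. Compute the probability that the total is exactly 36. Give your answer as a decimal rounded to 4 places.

0.0035

There are 10^4 = 10000 equally likely outcomes.
The number of ordered 4-tuples from {1,…,10} summing to 36 is 35.
P(sum = 36) = 35/10000 = 7/2000 ≈ 0.0035.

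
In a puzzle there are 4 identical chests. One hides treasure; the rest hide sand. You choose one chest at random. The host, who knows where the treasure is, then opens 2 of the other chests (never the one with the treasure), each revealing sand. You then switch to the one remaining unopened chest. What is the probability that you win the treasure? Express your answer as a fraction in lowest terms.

Your original chest holds the treasure with probability 1/4, so the other 3 collectively hold it with probability 3/4.
The host can always find 2 empty chests to open, so the reveals don't change that 3/4; it is now spread over the 1 remaining unopened chest.
P(win by switching) = (3/4) · (1/1) = 3/4.

3/4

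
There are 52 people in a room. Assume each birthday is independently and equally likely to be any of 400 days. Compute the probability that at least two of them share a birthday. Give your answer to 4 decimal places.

0.9688

It's easier to compute the probability that all 52 are distinct.
P(all distinct) = 400/400 · 399/400 · ··· · 349/400 ≈ 0.0312.
So the probability of at least one match is 1 − 0.0312 = 0.9688.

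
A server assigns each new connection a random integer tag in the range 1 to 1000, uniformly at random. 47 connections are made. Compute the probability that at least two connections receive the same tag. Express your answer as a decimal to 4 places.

It's easier to compute the probability that all 47 are distinct.
P(all distinct) = 1000/1000 · 999/1000 · ··· · 954/1000 ≈ 0.3335.
So the probability of at least one match is 1 − 0.3335 = 0.6665.

0.6665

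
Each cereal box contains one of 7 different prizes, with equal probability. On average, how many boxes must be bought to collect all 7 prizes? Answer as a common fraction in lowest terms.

After i distinct types are collected, each trial gives a new one with probability (7−i)/7, so the expected wait for the next new type is 7/(7−i).
E = 7/7 + 7/6 + 7/5 + 7/4 + 7/3 + 7/2 + 7/1 = 363/20.

363/20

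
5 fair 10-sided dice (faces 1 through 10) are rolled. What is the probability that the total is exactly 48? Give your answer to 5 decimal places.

There are 10^5 = 100000 equally likely outcomes.
The number of ordered 5-tuples from {1,…,10} summing to 48 is 15.
P(sum = 48) = 15/100000 = 3/20000 ≈ 0.00015.

0.00015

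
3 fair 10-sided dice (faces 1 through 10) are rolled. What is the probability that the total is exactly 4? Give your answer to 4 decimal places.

0.0030

There are 10^3 = 1000 equally likely outcomes.
The number of ordered 3-tuples from {1,…,10} summing to 4 is 3.
P(sum = 4) = 3/1000 ≈ 0.0030.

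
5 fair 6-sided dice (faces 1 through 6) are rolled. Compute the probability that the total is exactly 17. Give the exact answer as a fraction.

There are 6^5 = 7776 equally likely outcomes.
The number of ordered 5-tuples from {1,…,6} summing to 17 is 780.
P(sum = 17) = 780/7776 = 65/648.

65/648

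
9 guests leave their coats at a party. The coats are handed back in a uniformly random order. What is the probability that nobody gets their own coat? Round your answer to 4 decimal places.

This is the derangement probability: permutations of 9 with no fixed point.
D(9) = 9! · (1 − 1/1! + 1/2! − ··· + (−1)^9/9!) = 133496.
P = 133496/362880 = 16687/45360 ≈ 0.3679.

0.3679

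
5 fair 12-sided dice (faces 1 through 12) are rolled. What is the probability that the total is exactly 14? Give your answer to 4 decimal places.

0.0029

There are 12^5 = 248832 equally likely outcomes.
The number of ordered 5-tuples from {1,…,12} summing to 14 is 715.
P(sum = 14) = 715/248832 ≈ 0.0029.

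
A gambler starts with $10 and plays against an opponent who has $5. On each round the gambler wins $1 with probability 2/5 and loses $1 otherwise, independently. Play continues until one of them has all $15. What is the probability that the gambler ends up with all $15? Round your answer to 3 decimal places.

0.130

Let r = q/p = (3/5)/(2/5) = 3/2. The recurrence P(i) = p·P(i+1) + q·P(i−1) with P(0)=0, P(15)=1 gives P(i) = (1 − r^i)/(1 − r^15).
P(10) = (1 − (3/2)^10) / (1 − (3/2)^15) = 8800/67849 ≈ 0.130.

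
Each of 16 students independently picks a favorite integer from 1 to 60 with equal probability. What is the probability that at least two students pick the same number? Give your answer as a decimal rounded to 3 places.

It's easier to compute the probability that all 16 are distinct.
P(all distinct) = 60/60 · 59/60 · ··· · 45/60 ≈ 0.111.
So the probability of at least one match is 1 − 0.111 = 0.889.

0.889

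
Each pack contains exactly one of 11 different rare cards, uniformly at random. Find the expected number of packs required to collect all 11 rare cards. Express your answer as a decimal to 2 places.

33.22

After i distinct types are collected, each trial gives a new one with probability (11−i)/11, so the expected wait for the next new type is 11/(11−i).
E = 11/11 + 11/10 + 11/9 + 11/8 + 11/7 + 11/6 + 11/5 + 11/4 + 11/3 + 11/2 + 11/1 = 83711/2520 ≈ 33.22.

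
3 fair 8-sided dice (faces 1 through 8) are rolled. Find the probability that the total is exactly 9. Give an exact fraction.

There are 8^3 = 512 equally likely outcomes.
The number of ordered 3-tuples from {1,…,8} summing to 9 is 28.
P(sum = 9) = 28/512 = 7/128.

7/128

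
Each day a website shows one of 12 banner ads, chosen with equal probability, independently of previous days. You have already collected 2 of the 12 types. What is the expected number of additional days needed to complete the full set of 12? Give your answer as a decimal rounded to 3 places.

35.148

Starting from 2 distinct types, each trial gives a new one with probability (12−i)/12 when i types are held, so the wait for the next new type is 12/(12−i).
E = 12/10 + 12/9 + 12/8 + 12/7 + 12/6 + 12/5 + 12/4 + 12/3 + 12/2 + 12/1 = 7381/210 ≈ 35.148.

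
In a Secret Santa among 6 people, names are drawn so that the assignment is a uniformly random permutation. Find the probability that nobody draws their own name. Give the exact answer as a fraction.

53/144

This is the derangement probability: permutations of 6 with no fixed point.
D(6) = 6! · (1 − 1/1! + 1/2! − ··· + (−1)^6/6!) = 265.
P = 265/720 = 53/144.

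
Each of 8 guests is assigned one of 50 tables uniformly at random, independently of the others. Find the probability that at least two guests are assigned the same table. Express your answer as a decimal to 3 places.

0.446

It's easier to compute the probability that all 8 are distinct.
P(all distinct) = 50/50 · 49/50 · ··· · 43/50 ≈ 0.554.
So the probability of at least one match is 1 − 0.554 = 0.446.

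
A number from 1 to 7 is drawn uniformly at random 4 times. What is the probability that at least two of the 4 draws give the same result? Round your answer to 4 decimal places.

P(all 4 different) = 7/7 · 6/7 · ··· · 4/7 ≈ 0.3499.
P(at least two equal) = 1 − 0.3499 = 0.6501.

0.6501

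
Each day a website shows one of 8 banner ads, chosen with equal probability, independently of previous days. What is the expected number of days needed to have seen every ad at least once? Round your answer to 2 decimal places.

21.74

After i distinct types are collected, each trial gives a new one with probability (8−i)/8, so the expected wait for the next new type is 8/(8−i).
E = 8/8 + 8/7 + 8/6 + 8/5 + 8/4 + 8/3 + 8/2 + 8/1 = 761/35 ≈ 21.74.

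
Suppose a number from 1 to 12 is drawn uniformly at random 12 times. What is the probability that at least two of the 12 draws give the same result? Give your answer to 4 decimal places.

P(all 12 different) = 12/12 · 11/12 · ··· · 1/12 ≈ 0.0001.
P(at least two equal) = 1 − 0.0001 = 0.9999.

0.9999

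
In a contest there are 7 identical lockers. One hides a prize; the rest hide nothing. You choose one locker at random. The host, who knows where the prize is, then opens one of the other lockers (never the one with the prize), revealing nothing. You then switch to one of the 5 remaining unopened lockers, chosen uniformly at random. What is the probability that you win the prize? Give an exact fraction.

6/35

Your original locker holds the prize with probability 1/7, so the other 6 collectively hold it with probability 6/7.
The host can always find an empty locker to open, so this doesn't change that 6/7; it is now spread over the 5 remaining unopened lockers.
P(win by switching) = (6/7) · (1/5) = 6/35.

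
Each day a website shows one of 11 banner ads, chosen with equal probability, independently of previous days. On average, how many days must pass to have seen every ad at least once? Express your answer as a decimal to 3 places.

33.219

After i distinct types are collected, each trial gives a new one with probability (11−i)/11, so the expected wait for the next new type is 11/(11−i).
E = 11/11 + 11/10 + 11/9 + 11/8 + 11/7 + 11/6 + 11/5 + 11/4 + 11/3 + 11/2 + 11/1 = 83711/2520 ≈ 33.219.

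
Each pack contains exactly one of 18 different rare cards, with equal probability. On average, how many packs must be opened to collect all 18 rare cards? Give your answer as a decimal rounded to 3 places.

62.912

After i distinct types are collected, each trial gives a new one with probability (18−i)/18, so the expected wait for the next new type is 18/(18−i).
E = 18/18 + 18/17 + 18/16 + 18/15 + 18/14 + 18/13 + 18/12 + 18/11 + 18/10 + 18/9 + 18/8 + 18/7 + 18/6 + 18/5 + 18/4 + 18/3 + 18/2 + 18/1 = 42822903/680680 ≈ 62.912.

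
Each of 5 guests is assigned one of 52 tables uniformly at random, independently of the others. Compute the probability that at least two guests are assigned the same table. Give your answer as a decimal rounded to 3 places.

0.180

It's easier to compute the probability that all 5 are distinct.
P(all distinct) = 52/52 · 51/52 · ··· · 48/52 ≈ 0.820.
So the probability of at least one match is 1 − 0.820 = 0.180.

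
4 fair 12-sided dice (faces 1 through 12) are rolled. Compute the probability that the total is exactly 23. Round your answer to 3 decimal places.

There are 12^4 = 20736 equally likely outcomes.
The number of ordered 4-tuples from {1,…,12} summing to 23 is 1060.
P(sum = 23) = 1060/20736 = 265/5184 ≈ 0.051.

0.051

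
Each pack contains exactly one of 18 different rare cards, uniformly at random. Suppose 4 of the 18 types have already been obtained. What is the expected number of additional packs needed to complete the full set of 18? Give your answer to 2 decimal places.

58.53

Starting from 4 distinct types, each trial gives a new one with probability (18−i)/18 when i types are held, so the wait for the next new type is 18/(18−i).
E = 18/14 + 18/13 + 18/12 + 18/11 + 18/10 + 18/9 + 18/8 + 18/7 + 18/6 + 18/5 + 18/4 + 18/3 + 18/2 + 18/1 = 1171733/20020 ≈ 58.53.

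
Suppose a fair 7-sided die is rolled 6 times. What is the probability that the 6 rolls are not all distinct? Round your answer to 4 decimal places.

0.9572

P(all 6 different) = 7/7 · 6/7 · ··· · 2/7 ≈ 0.0428.
P(at least two equal) = 1 − 0.0428 = 0.9572.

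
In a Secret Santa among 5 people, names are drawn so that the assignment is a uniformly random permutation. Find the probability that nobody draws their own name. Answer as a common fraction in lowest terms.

This is the derangement probability: permutations of 5 with no fixed point.
D(5) = 5! · (1 − 1/1! + 1/2! − ··· + (−1)^5/5!) = 44.
P = 44/120 = 11/30.

11/30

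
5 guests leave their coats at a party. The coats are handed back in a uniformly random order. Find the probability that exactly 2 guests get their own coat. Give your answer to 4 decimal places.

0.1667

Choose which 2 of the 5 are fixed: C(5,2) = 10 ways.
The remaining 3 must have no fixed point: D(3) = 2.
P = 10·2/120 = 1/6 ≈ 0.1667.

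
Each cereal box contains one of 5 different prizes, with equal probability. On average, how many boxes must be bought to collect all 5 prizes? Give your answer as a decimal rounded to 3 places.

After i distinct types are collected, each trial gives a new one with probability (5−i)/5, so the expected wait for the next new type is 5/(5−i).
E = 5/5 + 5/4 + 5/3 + 5/2 + 5/1 = 137/12 ≈ 11.417.

11.417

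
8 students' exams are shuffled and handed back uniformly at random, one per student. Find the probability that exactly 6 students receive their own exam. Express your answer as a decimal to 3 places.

0.001

Choose which 6 of the 8 are fixed: C(8,6) = 28 ways.
The remaining 2 must have no fixed point: D(2) = 1.
P = 28·1/40320 = 1/1440 ≈ 0.001.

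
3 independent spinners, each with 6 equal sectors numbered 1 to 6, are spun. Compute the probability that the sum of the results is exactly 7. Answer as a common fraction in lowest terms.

5/72

There are 6^3 = 216 equally likely outcomes.
The number of ordered 3-tuples from {1,…,6} summing to 7 is 15.
P(sum = 7) = 15/216 = 5/72.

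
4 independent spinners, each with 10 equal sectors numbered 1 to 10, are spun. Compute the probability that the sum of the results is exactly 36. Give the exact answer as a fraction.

7/2000

There are 10^4 = 10000 equally likely outcomes.
The number of ordered 4-tuples from {1,…,10} summing to 36 is 35.
P(sum = 36) = 35/10000 = 7/2000.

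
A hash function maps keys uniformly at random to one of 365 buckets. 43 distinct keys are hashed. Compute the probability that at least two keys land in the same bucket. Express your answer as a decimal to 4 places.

0.9239

It's easier to compute the probability that all 43 are distinct.
P(all distinct) = 365/365 · 364/365 · ··· · 323/365 ≈ 0.0761.
So the probability of at least one match is 1 − 0.0761 = 0.9239.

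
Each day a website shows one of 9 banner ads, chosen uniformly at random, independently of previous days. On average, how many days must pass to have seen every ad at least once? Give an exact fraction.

7129/280

After i distinct types are collected, each trial gives a new one with probability (9−i)/9, so the expected wait for the next new type is 9/(9−i).
E = 9/9 + 9/8 + 9/7 + 9/6 + 9/5 + 9/4 + 9/3 + 9/2 + 9/1 = 7129/280.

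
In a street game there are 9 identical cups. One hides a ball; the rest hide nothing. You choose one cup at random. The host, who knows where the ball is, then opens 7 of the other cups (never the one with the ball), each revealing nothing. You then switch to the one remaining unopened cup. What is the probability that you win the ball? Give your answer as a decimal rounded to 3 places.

0.889

Your original cup holds the ball with probability 1/9, so the other 8 collectively hold it with probability 8/9.
The host can always find 7 empty cups to open, so the reveals don't change that 8/9; it is now spread over the 1 remaining unopened cup.
P(win by switching) = (8/9) · (1/1) = 8/9 ≈ 0.889.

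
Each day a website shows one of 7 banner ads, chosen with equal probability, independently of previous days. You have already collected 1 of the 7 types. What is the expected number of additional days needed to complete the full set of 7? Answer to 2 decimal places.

17.15

Starting from 1 distinct type, each trial gives a new one with probability (7−i)/7 when i types are held, so the wait for the next new type is 7/(7−i).
E = 7/6 + 7/5 + 7/4 + 7/3 + 7/2 + 7/1 = 343/20 ≈ 17.15.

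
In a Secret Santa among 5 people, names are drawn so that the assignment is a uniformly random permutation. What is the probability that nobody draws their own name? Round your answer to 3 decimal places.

This is the derangement probability: permutations of 5 with no fixed point.
D(5) = 5! · (1 − 1/1! + 1/2! − ··· + (−1)^5/5!) = 44.
P = 44/120 = 11/30 ≈ 0.367.

0.367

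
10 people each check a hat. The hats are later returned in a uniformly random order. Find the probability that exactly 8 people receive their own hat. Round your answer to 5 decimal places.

Choose which 8 of the 10 are fixed: C(10,8) = 45 ways.
The remaining 2 must have no fixed point: D(2) = 1.
P = 45·1/3628800 = 1/80640 ≈ 0.00001.

0.00001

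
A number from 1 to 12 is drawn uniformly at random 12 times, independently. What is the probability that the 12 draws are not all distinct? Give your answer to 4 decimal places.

P(all 12 different) = 12/12 · 11/12 · ··· · 1/12 ≈ 0.0001.
P(at least two equal) = 1 − 0.0001 = 0.9999.

0.9999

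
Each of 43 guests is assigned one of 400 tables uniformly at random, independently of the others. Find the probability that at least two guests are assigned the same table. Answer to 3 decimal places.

0.904

It's easier to compute the probability that all 43 are distinct.
P(all distinct) = 400/400 · 399/400 · ··· · 358/400 ≈ 0.096.
So the probability of at least one match is 1 − 0.096 = 0.904.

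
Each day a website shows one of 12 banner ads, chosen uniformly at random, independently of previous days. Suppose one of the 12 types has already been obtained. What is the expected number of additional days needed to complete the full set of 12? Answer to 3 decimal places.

36.239

Starting from 1 distinct type, each trial gives a new one with probability (12−i)/12 when i types are held, so the wait for the next new type is 12/(12−i).
E = 12/11 + 12/10 + 12/9 + 12/8 + 12/7 + 12/6 + 12/5 + 12/4 + 12/3 + 12/2 + 12/1 = 83711/2310 ≈ 36.239.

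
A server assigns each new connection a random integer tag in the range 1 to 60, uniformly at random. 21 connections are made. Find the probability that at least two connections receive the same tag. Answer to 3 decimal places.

It's easier to compute the probability that all 21 are distinct.
P(all distinct) = 60/60 · 59/60 · ··· · 40/60 ≈ 0.019.
So the probability of at least one match is 1 − 0.019 = 0.981.

0.981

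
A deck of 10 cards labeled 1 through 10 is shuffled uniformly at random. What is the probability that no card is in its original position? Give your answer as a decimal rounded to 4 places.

This is the derangement probability: permutations of 10 with no fixed point.
D(10) = 10! · (1 − 1/1! + 1/2! − ··· + (−1)^10/10!) = 1334961.
P = 1334961/3628800 = 16481/44800 ≈ 0.3679.

0.3679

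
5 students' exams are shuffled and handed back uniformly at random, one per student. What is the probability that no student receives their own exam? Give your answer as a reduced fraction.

11/30

This is the derangement probability: permutations of 5 with no fixed point.
D(5) = 5! · (1 − 1/1! + 1/2! − ··· + (−1)^5/5!) = 44.
P = 44/120 = 11/30.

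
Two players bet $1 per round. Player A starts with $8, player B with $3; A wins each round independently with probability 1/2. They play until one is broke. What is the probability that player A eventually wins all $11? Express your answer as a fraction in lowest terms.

8/11

With a fair step, P(i) = ½P(i−1) + ½P(i+1) with P(0)=0, P(11)=1 has the linear solution P(i) = i/11.
P(8) = 8/11.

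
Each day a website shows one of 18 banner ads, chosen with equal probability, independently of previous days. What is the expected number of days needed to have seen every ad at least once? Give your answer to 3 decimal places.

62.912

After i distinct types are collected, each trial gives a new one with probability (18−i)/18, so the expected wait for the next new type is 18/(18−i).
E = 18/18 + 18/17 + 18/16 + 18/15 + 18/14 + 18/13 + 18/12 + 18/11 + 18/10 + 18/9 + 18/8 + 18/7 + 18/6 + 18/5 + 18/4 + 18/3 + 18/2 + 18/1 = 42822903/680680 ≈ 62.912.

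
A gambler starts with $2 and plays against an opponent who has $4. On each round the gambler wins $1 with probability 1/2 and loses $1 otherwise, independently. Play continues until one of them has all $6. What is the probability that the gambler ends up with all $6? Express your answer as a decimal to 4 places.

With a fair step, P(i) = ½P(i−1) + ½P(i+1) with P(0)=0, P(6)=1 has the linear solution P(i) = i/6.
P(2) = 2/6 = 1/3 ≈ 0.3333.

0.3333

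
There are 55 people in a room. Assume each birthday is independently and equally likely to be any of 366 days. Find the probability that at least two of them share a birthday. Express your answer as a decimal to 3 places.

0.986

It's easier to compute the probability that all 55 are distinct.
P(all distinct) = 366/366 · 365/366 · ··· · 312/366 ≈ 0.014.
So the probability of at least one match is 1 − 0.014 = 0.986.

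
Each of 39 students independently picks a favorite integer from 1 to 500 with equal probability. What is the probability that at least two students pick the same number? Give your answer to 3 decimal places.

It's easier to compute the probability that all 39 are distinct.
P(all distinct) = 500/500 · 499/500 · ··· · 462/500 ≈ 0.218.
So the probability of at least one match is 1 − 0.218 = 0.782.

0.782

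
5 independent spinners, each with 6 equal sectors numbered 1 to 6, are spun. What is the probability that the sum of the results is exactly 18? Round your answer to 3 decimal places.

There are 6^5 = 7776 equally likely outcomes.
The number of ordered 5-tuples from {1,…,6} summing to 18 is 780.
P(sum = 18) = 780/7776 = 65/648 ≈ 0.100.

0.100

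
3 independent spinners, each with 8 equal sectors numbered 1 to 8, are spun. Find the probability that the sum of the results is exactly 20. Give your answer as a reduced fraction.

There are 8^3 = 512 equally likely outcomes.
The number of ordered 3-tuples from {1,…,8} summing to 20 is 15.
P(sum = 20) = 15/512.

15/512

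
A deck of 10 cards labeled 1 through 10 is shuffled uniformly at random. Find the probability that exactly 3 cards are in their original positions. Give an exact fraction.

103/1680

Choose which 3 of the 10 are fixed: C(10,3) = 120 ways.
The remaining 7 must have no fixed point: D(7) = 1854.
P = 120·1854/3628800 = 103/1680.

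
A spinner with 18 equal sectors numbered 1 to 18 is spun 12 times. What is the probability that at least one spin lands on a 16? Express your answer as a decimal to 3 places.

P(no spin lands on a 16) = (17/18)^12 ≈ 0.504.
P(at least one) = 1 − 0.504 = 0.496.

0.496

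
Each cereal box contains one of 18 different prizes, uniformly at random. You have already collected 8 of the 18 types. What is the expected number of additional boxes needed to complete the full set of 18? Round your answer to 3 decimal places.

Starting from 8 distinct types, each trial gives a new one with probability (18−i)/18 when i types are held, so the wait for the next new type is 18/(18−i).
E = 18/10 + 18/9 + 18/8 + 18/7 + 18/6 + 18/5 + 18/4 + 18/3 + 18/2 + 18/1 = 7381/140 ≈ 52.721.

52.721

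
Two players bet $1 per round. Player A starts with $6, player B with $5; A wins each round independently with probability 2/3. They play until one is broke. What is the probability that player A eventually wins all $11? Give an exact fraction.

2016/2047

Let r = q/p = (1/3)/(2/3) = 1/2. The recurrence P(i) = p·P(i+1) + q·P(i−1) with P(0)=0, P(11)=1 gives P(i) = (1 − r^i)/(1 − r^11).
P(6) = (1 − (1/2)^6) / (1 − (1/2)^11) = 2016/2047.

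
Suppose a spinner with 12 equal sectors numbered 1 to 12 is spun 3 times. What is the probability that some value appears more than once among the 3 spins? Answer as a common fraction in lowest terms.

17/72

P(all 3 different) = 12/12 · 11/12 · ··· · 10/12 = 55/72.
P(at least two equal) = 1 − 55/72 = 17/72.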